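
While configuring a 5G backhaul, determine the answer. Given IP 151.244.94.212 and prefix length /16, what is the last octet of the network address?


Given: IP = 151.244.94.212, prefix = /16
Subnet mask = 255.255.0.0
Last octet of IP: 212
Last octet of mask: 0
Network last octet = 212 AND 0 = 0

0


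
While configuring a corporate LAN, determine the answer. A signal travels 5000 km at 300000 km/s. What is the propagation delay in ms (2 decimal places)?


Given: distance = 5000 km, speed = 300000 km/s
Delay = distance / speed = 5000 / 300000 seconds
Delay in ms = 5000 * 1000 / 300000
Delay = 16.6667 ms
Rounded to 2 dp = 16.67 ms

16.67


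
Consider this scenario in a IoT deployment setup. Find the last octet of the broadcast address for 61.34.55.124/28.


Given: IP = 61.34.55.124, prefix = /28
Host bits = 32 - 28 = 4
Network last octet = 124 AND mask = 112
Host part size = 2^4 - 1 = 15
Broadcast last octet = 112 OR 15 = 127

127


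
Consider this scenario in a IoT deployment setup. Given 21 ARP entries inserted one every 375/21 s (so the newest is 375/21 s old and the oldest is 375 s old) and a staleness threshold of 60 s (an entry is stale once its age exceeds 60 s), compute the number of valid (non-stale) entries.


Ages are k * 375/21 s for k = 1..21 (spacing = 17.8571 s).
Entry k is valid iff k * 375/21 <= 60 iff k <= 21 * 60 / 375 = 3.3600
n_valid = floor(3.3600) = 3
(n_stale = 21 - 3 = 18)

3


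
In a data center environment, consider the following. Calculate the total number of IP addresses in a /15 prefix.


Given: CIDR prefix /15
Host bits = 32 - 15 = 17
Total addresses = 2^17 = 131072

131072


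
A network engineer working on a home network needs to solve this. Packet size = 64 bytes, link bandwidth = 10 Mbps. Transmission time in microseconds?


Given: packet = 64 bytes, bandwidth = 10 Mbps
Packet in bits = 64 * 8 = 512 bits
Bandwidth = 10 * 10^6 = 10000000 bps
Time = 512 / 10000000 seconds
Time in us = 512 * 10^6 / 10000000 = 51.2

51.2


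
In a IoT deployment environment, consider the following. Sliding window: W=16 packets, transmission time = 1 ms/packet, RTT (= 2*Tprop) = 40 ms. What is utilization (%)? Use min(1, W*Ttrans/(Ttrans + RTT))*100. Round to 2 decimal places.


Given: W = 16, Ttrans = 1 ms, RTT = 40 ms (= 2 * Tprop, Tprop = 20 ms)
Cycle time = Ttrans + RTT = 1 + 40 = 41 ms (first packet sent until its ACK returns)
W * Ttrans = 16 * 1 = 16 ms of sending per cycle
W * Ttrans / (Ttrans + RTT) = 16 / 41 = 0.390244
U = min(1, 0.390244) = 0.390244
U% = 39.02%

39.02


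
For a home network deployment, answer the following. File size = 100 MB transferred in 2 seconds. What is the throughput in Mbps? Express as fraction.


Given: file = 100 MB, time = 2 s
File in Mb = 100 * 8 = 800 Mb
Throughput = 800 / 2 Mbps
Throughput = 400 Mbps

400


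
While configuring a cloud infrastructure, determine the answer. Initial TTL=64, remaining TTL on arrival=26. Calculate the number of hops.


Given: initial TTL = 64, received TTL = 26
Hops = initial TTL - received TTL
Hops = 64 - 26 = 38

38


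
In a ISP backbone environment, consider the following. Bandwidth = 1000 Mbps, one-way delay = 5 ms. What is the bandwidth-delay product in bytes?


Given: bandwidth = 1000 Mbps, delay = 5 ms
BDP in bits = 1000 * 10^6 * 5 / 1000
BDP in bits = 5000000
BDP in bytes = 5000000 / 8 = 625000

625000


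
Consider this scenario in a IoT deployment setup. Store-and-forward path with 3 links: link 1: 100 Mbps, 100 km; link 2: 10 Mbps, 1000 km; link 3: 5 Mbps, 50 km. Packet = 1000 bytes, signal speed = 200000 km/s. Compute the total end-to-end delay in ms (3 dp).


Packet = 1000 bytes = 8000 bits. Store-and-forward: sum (t_trans + t_prop) per link.
Link 1: t_trans = 8000/(100*10^6) s = 0.0800 ms; t_prop = 100/200000 s = 0.5000 ms; subtotal = 0.5800 ms
Link 2: t_trans = 8000/(10*10^6) s = 0.8000 ms; t_prop = 1000/200000 s = 5.0000 ms; subtotal = 5.8000 ms
Link 3: t_trans = 8000/(5*10^6) s = 1.6000 ms; t_prop = 50/200000 s = 0.2500 ms; subtotal = 1.8500 ms
End-to-end = 0.5800 + 5.8000 + 1.8500 = 8.2300 ms -> 8.230 ms (3 dp)

8.230


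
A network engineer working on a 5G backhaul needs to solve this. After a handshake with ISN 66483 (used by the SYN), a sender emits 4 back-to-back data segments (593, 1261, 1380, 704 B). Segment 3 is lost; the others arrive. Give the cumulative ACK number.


SYN uses sequence number 66483; first data byte = ISN + 1 = 66484.
Segment 1: SEQ = 66484, len = 593 B, covers [66484, 67076]
Segment 2: SEQ = 67077, len = 1261 B, covers [67077, 68337]
Segment 3: SEQ = 68338, len = 1380 B, covers [68338, 69717] [LOST]
Segment 4: SEQ = 69718, len = 704 B, covers [69718, 70421]
In-order data received: bytes [66484, 68337] (segments 1..2).
Segment 3 missing -> gap begins at byte 68338; later segments buffered out of order.
Cumulative ACK = next expected in-order byte = 66484 + 593 + 1261 = 68338

68338


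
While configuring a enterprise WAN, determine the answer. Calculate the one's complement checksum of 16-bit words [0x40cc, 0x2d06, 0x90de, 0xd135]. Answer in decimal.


Given words: [0x40cc, 0x2d06, 0x90de, 0xd135]
Step 1: Sum all words
Raw sum = 16588 + 11526 + 37086 + 53557 = 118757
Step 2: Fold carry: (53221 + 1) = 53222
One's complement = ~53222 & 0xFFFF = 12313

12313


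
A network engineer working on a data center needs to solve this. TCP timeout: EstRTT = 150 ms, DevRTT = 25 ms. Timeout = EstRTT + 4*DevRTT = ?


Given: EstRTT = 150 ms, DevRTT = 25 ms
Timeout = EstRTT + 4 * DevRTT
4 * DevRTT = 4 * 25 = 100
Timeout = 150 + 100 = 250 ms

250


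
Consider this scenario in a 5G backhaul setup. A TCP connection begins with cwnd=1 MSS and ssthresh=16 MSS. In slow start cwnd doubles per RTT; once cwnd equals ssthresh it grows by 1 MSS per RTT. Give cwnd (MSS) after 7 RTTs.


RTT 0: cwnd = 1 MSS (initial)
RTT 1: cwnd = 2 MSS (slow start, doubled)
RTT 2: cwnd = 4 MSS (slow start, doubled)
RTT 3: cwnd = 8 MSS (slow start, doubled)
RTT 4: cwnd = 16 MSS (slow start, doubled)
RTT 5: cwnd = 17 MSS (congestion avoidance, +1)
RTT 6: cwnd = 18 MSS (congestion avoidance, +1)
RTT 7: cwnd = 19 MSS (congestion avoidance, +1)

19


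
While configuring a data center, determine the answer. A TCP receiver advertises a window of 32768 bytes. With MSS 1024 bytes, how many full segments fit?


Given: RWND = 32768 bytes, MSS = 1024 bytes
Full segments = floor(RWND / MSS)
Full segments = floor(32768 / 1024)
Full segments = floor(32.0) = 32

32


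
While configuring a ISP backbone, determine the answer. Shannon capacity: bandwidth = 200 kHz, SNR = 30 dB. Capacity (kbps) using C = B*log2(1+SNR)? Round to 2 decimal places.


Given: B = 200 kHz, SNR = 30 dB
SNR linear = 10^(30/10) = 1000
1 + SNR = 1001
log2(1001) = 9.9672262588
C = 200 * 1000 * 9.9672262588 = 1993445.2518 bps
C = 1993.445252 kbps -> 1993.45 kbps (2 dp)

1993.45


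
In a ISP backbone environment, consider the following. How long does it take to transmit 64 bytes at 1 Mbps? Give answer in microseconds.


Given: packet = 64 bytes, bandwidth = 1 Mbps
Packet in bits = 64 * 8 = 512 bits
Bandwidth = 1 * 10^6 = 1000000 bps
Time = 512 / 1000000 seconds
Time in us = 512 * 10^6 / 1000000 = 512

512


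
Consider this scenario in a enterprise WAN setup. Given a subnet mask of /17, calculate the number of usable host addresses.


Given: subnet mask /17
Host bits = 32 - 17 = 15
Total addresses = 2^15 = 32768
Usable hosts = 32768 - 2 (network + broadcast) = 32766

32766


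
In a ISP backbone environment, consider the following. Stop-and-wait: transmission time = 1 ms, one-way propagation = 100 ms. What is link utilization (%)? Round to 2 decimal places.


Given: Ttrans = 1 ms, Tprop = 100 ms
RTT = 2 * Tprop = 2 * 100 = 200 ms
U = Ttrans / (Ttrans + RTT)
U = 1 / (1 + 200)
U = 1 / 201 = 0.004975
U% = 0.50%

0.50


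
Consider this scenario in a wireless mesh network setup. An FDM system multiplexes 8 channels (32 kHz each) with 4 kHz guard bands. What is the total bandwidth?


Given: 8 channels, 32 kHz each, guard = 4 kHz
Channel bandwidth = 8 * 32 = 256 kHz
Guard bands = 7 gaps * 4 kHz = 28 kHz
Total = 256 + 28 = 284 kHz

284


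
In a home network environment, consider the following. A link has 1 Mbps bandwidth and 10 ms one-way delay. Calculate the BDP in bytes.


Given: bandwidth = 1 Mbps, delay = 10 ms
BDP in bits = 1 * 10^6 * 10 / 1000
BDP in bits = 10000
BDP in bytes = 10000 / 8 = 1250

1250


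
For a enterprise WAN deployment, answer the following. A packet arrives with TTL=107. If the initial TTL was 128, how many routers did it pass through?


Given: initial TTL = 128, received TTL = 107
Hops = initial TTL - received TTL
Hops = 128 - 107 = 21

21


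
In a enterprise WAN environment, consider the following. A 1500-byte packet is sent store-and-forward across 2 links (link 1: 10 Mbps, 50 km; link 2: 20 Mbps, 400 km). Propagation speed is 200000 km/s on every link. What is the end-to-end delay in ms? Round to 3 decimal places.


Packet = 1500 bytes = 12000 bits. Store-and-forward: sum (t_trans + t_prop) per link.
Link 1: t_trans = 12000/(10*10^6) s = 1.2000 ms; t_prop = 50/200000 s = 0.2500 ms; subtotal = 1.4500 ms
Link 2: t_trans = 12000/(20*10^6) s = 0.6000 ms; t_prop = 400/200000 s = 2.0000 ms; subtotal = 2.6000 ms
End-to-end = 1.4500 + 2.6000 = 4.0500 ms -> 4.050 ms (3 dp)

4.050


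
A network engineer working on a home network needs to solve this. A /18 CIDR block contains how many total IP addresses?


Given: CIDR prefix /18
Host bits = 32 - 18 = 14
Total addresses = 2^14 = 16384

16384


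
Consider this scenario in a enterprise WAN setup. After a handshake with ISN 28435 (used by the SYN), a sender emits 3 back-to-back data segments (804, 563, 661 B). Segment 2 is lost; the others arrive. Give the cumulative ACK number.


SYN uses sequence number 28435; first data byte = ISN + 1 = 28436.
Segment 1: SEQ = 28436, len = 804 B, covers [28436, 29239]
Segment 2: SEQ = 29240, len = 563 B, covers [29240, 29802] [LOST]
Segment 3: SEQ = 29803, len = 661 B, covers [29803, 30463]
In-order data received: bytes [28436, 29239] (segments 1..1).
Segment 2 missing -> gap begins at byte 29240; later segments buffered out of order.
Cumulative ACK = next expected in-order byte = 28436 + 804 = 29240

29240


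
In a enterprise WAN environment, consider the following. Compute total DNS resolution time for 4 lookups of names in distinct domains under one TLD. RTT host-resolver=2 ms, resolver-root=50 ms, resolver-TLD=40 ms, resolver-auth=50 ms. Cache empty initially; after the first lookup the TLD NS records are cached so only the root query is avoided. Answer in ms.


Lookup 1 (cold cache): local + root + TLD + auth = 2 + 50 + 40 + 50 = 142 ms
Lookups 2..4 (TLD NS cached -> skip root; new domain -> still ask TLD and auth): local + TLD + auth = 2 + 40 + 50 = 92 ms each
Remaining 3 lookups: 3 * 92 = 276 ms
Total = 142 + 276 = 418 ms

418


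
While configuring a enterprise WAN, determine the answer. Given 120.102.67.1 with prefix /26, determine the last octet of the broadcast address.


Given: IP = 120.102.67.1, prefix = /26
Host bits = 32 - 26 = 6
Network last octet = 1 AND mask = 0
Host part size = 2^6 - 1 = 63
Broadcast last octet = 0 OR 63 = 63

63


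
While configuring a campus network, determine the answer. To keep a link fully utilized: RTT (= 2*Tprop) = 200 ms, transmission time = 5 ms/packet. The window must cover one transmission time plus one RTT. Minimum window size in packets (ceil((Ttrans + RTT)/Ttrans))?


Given: Ttrans = 5 ms, RTT = 200 ms (= 2 * Tprop, Tprop = 100 ms)
Time until first ACK returns = Ttrans + RTT = 5 + 200 = 205 ms
Need W * Ttrans >= Ttrans + RTT  ->  W >= (Ttrans + RTT) / Ttrans
(Ttrans + RTT) / Ttrans = 205 / 5 = 41
W_min = ceil(41) = 41

41


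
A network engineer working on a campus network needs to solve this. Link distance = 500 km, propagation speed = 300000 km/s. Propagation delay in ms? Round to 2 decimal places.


Given: distance = 500 km, speed = 300000 km/s
Delay = distance / speed = 500 / 300000 seconds
Delay in ms = 500 * 1000 / 300000
Delay = 1.6667 ms
Rounded to 2 dp = 1.67 ms

1.67


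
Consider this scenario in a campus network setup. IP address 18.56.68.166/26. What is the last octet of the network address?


Given: IP = 18.56.68.166, prefix = /26
Subnet mask = 255.255.255.192
Last octet of IP: 166
Last octet of mask: 192
Network last octet = 166 AND 192 = 128

128


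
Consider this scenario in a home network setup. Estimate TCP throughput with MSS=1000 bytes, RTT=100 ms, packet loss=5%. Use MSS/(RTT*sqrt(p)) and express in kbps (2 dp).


Given: MSS = 1000 bytes, RTT = 100 ms, loss = 5%
RTT in seconds = 100 / 1000 = 0.1
Loss rate = 5% = 0.05
sqrt(loss) = sqrt(0.05) = 0.223606797750
Throughput (bytes/s) = 1000 / (0.1 * 0.223606797750) = 44721.3595
Throughput (kbps) = 44721.3595 * 8 / 1000 = 357.770876 -> 357.77 kbps (2 dp)

357.77


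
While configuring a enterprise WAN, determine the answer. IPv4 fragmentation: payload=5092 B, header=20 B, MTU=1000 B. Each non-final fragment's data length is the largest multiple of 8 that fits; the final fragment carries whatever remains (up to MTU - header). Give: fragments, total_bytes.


Max data per non-final fragment = floor((MTU - header)/8)*8 = floor((1000 - 20)/8)*8 = floor(980/8)*8 = 976 B
Final fragment needs no 8-byte alignment: it can carry up to MTU - header = 980 B
Non-final fragments needed = ceil((payload - 980) / 976) = ceil(4112/976) = ceil(4.2131) = 5
Number of fragments = 5 + 1 = 6
Fragment sizes (data): 5 * 976 B + 212 B (last, 212 <= 980 OK)
Total bytes sent = payload + n_frags * header = 5092 + 6*20 = 5092 + 120 = 5212 B

6, 5212


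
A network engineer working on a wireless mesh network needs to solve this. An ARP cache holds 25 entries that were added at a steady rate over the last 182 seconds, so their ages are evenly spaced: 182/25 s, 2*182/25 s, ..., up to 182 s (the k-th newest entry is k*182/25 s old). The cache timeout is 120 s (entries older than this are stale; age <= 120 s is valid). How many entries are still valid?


Ages are k * 182/25 s for k = 1..25 (spacing = 7.2800 s).
Entry k is valid iff k * 182/25 <= 120 iff k <= 25 * 120 / 182 = 16.4835
n_valid = floor(16.4835) = 16
(n_stale = 25 - 16 = 9)

16


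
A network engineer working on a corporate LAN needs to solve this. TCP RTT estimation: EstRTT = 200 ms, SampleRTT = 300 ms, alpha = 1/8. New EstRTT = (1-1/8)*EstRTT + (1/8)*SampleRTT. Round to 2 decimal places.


Given: EstRTT = 200 ms, SampleRTT = 300 ms, alpha = 1/8
New EstRTT = (1 - alpha) * EstRTT + alpha * SampleRTT
(7/8) * 200 = 175
(1/8) * 300 = 37.5
New EstRTT = 175 + 37.5 = 212.5 ms -> 212.50 ms (2 dp)

212.50


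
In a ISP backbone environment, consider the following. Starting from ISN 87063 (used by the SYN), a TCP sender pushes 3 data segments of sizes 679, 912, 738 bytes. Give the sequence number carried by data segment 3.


The SYN occupies sequence number ISN = 87063, so the first data byte is ISN + 1 = 87064.
SEQ of data segment i = (ISN + 1) + sum of payload sizes of segments 1..i-1.
Segment 1: SEQ = 87064, payload = 679 bytes
Segment 2: SEQ = 87743, payload = 912 bytes
Segment 3: SEQ = 88655, payload = 738 bytes
SEQ of segment 3 = 87064 + 679 + 912 = 88655

88655


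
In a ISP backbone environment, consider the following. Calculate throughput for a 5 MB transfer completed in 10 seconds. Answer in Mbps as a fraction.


Given: file = 5 MB, time = 10 s
File in Mb = 5 * 8 = 40 Mb
Throughput = 40 / 10 Mbps
Throughput = 4 Mbps

4


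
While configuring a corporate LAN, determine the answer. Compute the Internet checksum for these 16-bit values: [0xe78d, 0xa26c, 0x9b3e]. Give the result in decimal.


Given words: [0xe78d, 0xa26c, 0x9b3e]
Step 1: Sum all words
Raw sum = 59277 + 41580 + 39742 = 140599
Step 2: Fold carry: (9527 + 2) = 9529
One's complement = ~9529 & 0xFFFF = 56006

56006


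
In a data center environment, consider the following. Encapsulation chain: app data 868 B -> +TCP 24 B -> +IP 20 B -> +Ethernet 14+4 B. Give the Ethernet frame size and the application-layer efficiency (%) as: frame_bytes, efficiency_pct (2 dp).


TCP segment = 868 + 24 = 892 B
IP packet = 892 + 20 = 912 B
Ethernet frame = 912 + 14 + 4 = 930 B
Efficiency = app / frame = 868 / 930 = 0.933333 = 93.3333% -> 93.33% (2 dp)

930, 93.33


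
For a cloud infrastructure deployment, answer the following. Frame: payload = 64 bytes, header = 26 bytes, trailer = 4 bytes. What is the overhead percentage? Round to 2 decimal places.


Given: payload = 64 B, header = 26 B, trailer = 4 B
Overhead bytes = header + trailer = 26 + 4 = 30
Total frame = payload + overhead = 64 + 30 = 94
Overhead % = 30 / 94 * 100 = 31.9149% -> 31.91% (2 dp)

31.91


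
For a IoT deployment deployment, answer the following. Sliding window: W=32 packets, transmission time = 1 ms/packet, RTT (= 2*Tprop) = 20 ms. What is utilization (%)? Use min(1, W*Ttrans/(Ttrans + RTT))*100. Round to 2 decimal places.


Given: W = 32, Ttrans = 1 ms, RTT = 20 ms (= 2 * Tprop, Tprop = 10 ms)
Cycle time = Ttrans + RTT = 1 + 20 = 21 ms (first packet sent until its ACK returns)
W * Ttrans = 32 * 1 = 32 ms of sending per cycle
W * Ttrans / (Ttrans + RTT) = 32 / 21 = 1.523810
U = min(1, 1.523810) = 1.000000
U% = 100.00%

100.00


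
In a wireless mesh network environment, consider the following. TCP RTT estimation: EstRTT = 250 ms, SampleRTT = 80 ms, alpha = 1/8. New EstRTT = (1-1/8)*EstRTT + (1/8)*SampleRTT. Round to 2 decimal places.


Given: EstRTT = 250 ms, SampleRTT = 80 ms, alpha = 1/8
New EstRTT = (1 - alpha) * EstRTT + alpha * SampleRTT
(7/8) * 250 = 218.75
(1/8) * 80 = 10
New EstRTT = 218.75 + 10 = 228.75 ms -> 228.75 ms (2 dp)

228.75


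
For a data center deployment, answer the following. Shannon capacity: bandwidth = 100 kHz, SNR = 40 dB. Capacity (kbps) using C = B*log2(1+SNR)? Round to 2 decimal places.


Given: B = 100 kHz, SNR = 40 dB
SNR linear = 10^(40/10) = 10000
1 + SNR = 10001
log2(10001) = 13.2878566418
C = 100 * 1000 * 13.2878566418 = 1328785.6642 bps
C = 1328.785664 kbps -> 1328.79 kbps (2 dp)

1328.79


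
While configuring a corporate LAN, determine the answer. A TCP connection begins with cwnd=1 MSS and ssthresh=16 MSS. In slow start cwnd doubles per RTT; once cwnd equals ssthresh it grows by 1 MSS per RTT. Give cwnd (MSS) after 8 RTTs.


RTT 0: cwnd = 1 MSS (initial)
RTT 1: cwnd = 2 MSS (slow start, doubled)
RTT 2: cwnd = 4 MSS (slow start, doubled)
RTT 3: cwnd = 8 MSS (slow start, doubled)
RTT 4: cwnd = 16 MSS (slow start, doubled)
RTT 5: cwnd = 17 MSS (congestion avoidance, +1)
RTT 6: cwnd = 18 MSS (congestion avoidance, +1)
RTT 7: cwnd = 19 MSS (congestion avoidance, +1)
RTT 8: cwnd = 20 MSS (congestion avoidance, +1)

20


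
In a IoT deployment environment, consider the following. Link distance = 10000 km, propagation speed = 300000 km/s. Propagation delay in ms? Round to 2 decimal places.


Given: distance = 10000 km, speed = 300000 km/s
Delay = distance / speed = 10000 / 300000 seconds
Delay in ms = 10000 * 1000 / 300000
Delay = 33.3333 ms
Rounded to 2 dp = 33.33 ms

33.33


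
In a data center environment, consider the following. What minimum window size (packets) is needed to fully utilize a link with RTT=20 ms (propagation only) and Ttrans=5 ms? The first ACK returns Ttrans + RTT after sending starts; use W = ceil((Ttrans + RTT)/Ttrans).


Given: Ttrans = 5 ms, RTT = 20 ms (= 2 * Tprop, Tprop = 10 ms)
Time until first ACK returns = Ttrans + RTT = 5 + 20 = 25 ms
Need W * Ttrans >= Ttrans + RTT  ->  W >= (Ttrans + RTT) / Ttrans
(Ttrans + RTT) / Ttrans = 25 / 5 = 5
W_min = ceil(5) = 5

5


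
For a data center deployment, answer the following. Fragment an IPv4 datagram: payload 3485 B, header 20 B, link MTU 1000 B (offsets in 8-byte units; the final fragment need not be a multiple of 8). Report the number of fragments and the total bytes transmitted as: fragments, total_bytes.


Max data per non-final fragment = floor((MTU - header)/8)*8 = floor((1000 - 20)/8)*8 = floor(980/8)*8 = 976 B
Final fragment needs no 8-byte alignment: it can carry up to MTU - header = 980 B
Non-final fragments needed = ceil((payload - 980) / 976) = ceil(2505/976) = ceil(2.5666) = 3
Number of fragments = 3 + 1 = 4
Fragment sizes (data): 3 * 976 B + 557 B (last, 557 <= 980 OK)
Total bytes sent = payload + n_frags * header = 3485 + 4*20 = 3485 + 80 = 3565 B

4, 3565


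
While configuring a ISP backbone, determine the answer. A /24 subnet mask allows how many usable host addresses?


Given: subnet mask /24
Host bits = 32 - 24 = 8
Total addresses = 2^8 = 256
Usable hosts = 256 - 2 (network + broadcast) = 254

254


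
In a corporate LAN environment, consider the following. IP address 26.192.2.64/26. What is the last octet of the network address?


Given: IP = 26.192.2.64, prefix = /26
Subnet mask = 255.255.255.192
Last octet of IP: 64
Last octet of mask: 192
Network last octet = 64 AND 192 = 64

64


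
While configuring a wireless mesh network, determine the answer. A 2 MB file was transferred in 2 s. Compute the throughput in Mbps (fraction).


Given: file = 2 MB, time = 2 s
File in Mb = 2 * 8 = 16 Mb
Throughput = 16 / 2 Mbps
Throughput = 8 Mbps

8


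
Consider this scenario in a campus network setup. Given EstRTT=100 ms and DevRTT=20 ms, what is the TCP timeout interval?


Given: EstRTT = 100 ms, DevRTT = 20 ms
Timeout = EstRTT + 4 * DevRTT
4 * DevRTT = 4 * 20 = 80
Timeout = 100 + 80 = 180 ms

180


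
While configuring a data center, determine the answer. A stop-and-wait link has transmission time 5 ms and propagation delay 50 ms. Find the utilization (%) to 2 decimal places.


Given: Ttrans = 5 ms, Tprop = 50 ms
RTT = 2 * Tprop = 2 * 50 = 100 ms
U = Ttrans / (Ttrans + RTT)
U = 5 / (5 + 100)
U = 5 / 105 = 0.047619
U% = 4.76%

4.76


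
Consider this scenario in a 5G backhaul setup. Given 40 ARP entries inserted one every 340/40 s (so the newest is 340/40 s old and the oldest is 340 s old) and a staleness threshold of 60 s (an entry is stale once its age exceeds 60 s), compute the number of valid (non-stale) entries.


Ages are k * 340/40 s for k = 1..40 (spacing = 8.5000 s).
Entry k is valid iff k * 340/40 <= 60 iff k <= 40 * 60 / 340 = 7.0588
n_valid = floor(7.0588) = 7
(n_stale = 40 - 7 = 33)

7


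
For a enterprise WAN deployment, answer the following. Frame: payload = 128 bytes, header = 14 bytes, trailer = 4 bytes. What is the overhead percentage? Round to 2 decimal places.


Given: payload = 128 B, header = 14 B, trailer = 4 B
Overhead bytes = header + trailer = 14 + 4 = 18
Total frame = payload + overhead = 128 + 18 = 146
Overhead % = 18 / 146 * 100 = 12.3288% -> 12.33% (2 dp)

12.33


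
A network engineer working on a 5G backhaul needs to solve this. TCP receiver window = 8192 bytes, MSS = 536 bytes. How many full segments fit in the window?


Given: RWND = 8192 bytes, MSS = 536 bytes
Full segments = floor(RWND / MSS)
Full segments = floor(8192 / 536)
Full segments = floor(15.2836) = 15

15


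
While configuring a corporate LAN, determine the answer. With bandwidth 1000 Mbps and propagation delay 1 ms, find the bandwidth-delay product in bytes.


Given: bandwidth = 1000 Mbps, delay = 1 ms
BDP in bits = 1000 * 10^6 * 1 / 1000
BDP in bits = 1000000
BDP in bytes = 1000000 / 8 = 125000

125000


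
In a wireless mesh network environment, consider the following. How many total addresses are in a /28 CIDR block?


Given: CIDR prefix /28
Host bits = 32 - 28 = 4
Total addresses = 2^4 = 16

16


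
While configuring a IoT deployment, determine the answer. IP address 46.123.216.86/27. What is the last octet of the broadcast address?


Given: IP = 46.123.216.86, prefix = /27
Host bits = 32 - 27 = 5
Network last octet = 86 AND mask = 64
Host part size = 2^5 - 1 = 31
Broadcast last octet = 64 OR 31 = 95

95


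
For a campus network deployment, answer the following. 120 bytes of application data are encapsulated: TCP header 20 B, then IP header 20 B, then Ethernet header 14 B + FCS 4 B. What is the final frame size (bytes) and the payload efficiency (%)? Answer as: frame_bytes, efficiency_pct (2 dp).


TCP segment = 120 + 20 = 140 B
IP packet = 140 + 20 = 160 B
Ethernet frame = 160 + 14 + 4 = 178 B
Efficiency = app / frame = 120 / 178 = 0.674157 = 67.4157% -> 67.42% (2 dp)

178, 67.42


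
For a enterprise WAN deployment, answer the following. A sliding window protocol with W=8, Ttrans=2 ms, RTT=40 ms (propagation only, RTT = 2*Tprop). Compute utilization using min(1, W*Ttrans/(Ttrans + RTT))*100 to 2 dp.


Given: W = 8, Ttrans = 2 ms, RTT = 40 ms (= 2 * Tprop, Tprop = 20 ms)
Cycle time = Ttrans + RTT = 2 + 40 = 42 ms (first packet sent until its ACK returns)
W * Ttrans = 8 * 2 = 16 ms of sending per cycle
W * Ttrans / (Ttrans + RTT) = 16 / 42 = 0.380952
U = min(1, 0.380952) = 0.380952
U% = 38.10%

38.10


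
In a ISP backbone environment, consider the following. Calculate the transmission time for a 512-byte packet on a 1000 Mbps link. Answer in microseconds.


Given: packet = 512 bytes, bandwidth = 1000 Mbps
Packet in bits = 512 * 8 = 4096 bits
Bandwidth = 1000 * 10^6 = 1000000000 bps
Time = 4096 / 1000000000 seconds
Time in us = 4096 * 10^6 / 1000000000 = 4.096

4.096


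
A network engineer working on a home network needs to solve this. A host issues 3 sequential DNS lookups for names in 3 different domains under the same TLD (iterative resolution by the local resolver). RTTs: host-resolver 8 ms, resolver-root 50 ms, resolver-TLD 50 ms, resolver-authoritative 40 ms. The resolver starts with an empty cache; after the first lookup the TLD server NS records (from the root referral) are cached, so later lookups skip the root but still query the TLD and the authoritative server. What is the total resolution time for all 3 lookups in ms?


Lookup 1 (cold cache): local + root + TLD + auth = 8 + 50 + 50 + 40 = 148 ms
Lookups 2..3 (TLD NS cached -> skip root; new domain -> still ask TLD and auth): local + TLD + auth = 8 + 50 + 40 = 98 ms each
Remaining 2 lookups: 2 * 98 = 196 ms
Total = 148 + 196 = 344 ms

344


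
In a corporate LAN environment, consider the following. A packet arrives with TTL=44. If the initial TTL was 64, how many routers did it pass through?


Given: initial TTL = 64, received TTL = 44
Hops = initial TTL - received TTL
Hops = 64 - 44 = 20

20


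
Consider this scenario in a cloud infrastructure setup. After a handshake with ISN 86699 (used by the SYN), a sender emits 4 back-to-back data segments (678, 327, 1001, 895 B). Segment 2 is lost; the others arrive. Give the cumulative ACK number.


SYN uses sequence number 86699; first data byte = ISN + 1 = 86700.
Segment 1: SEQ = 86700, len = 678 B, covers [86700, 87377]
Segment 2: SEQ = 87378, len = 327 B, covers [87378, 87704] [LOST]
Segment 3: SEQ = 87705, len = 1001 B, covers [87705, 88705]
Segment 4: SEQ = 88706, len = 895 B, covers [88706, 89600]
In-order data received: bytes [86700, 87377] (segments 1..1).
Segment 2 missing -> gap begins at byte 87378; later segments buffered out of order.
Cumulative ACK = next expected in-order byte = 86700 + 678 = 87378

87378


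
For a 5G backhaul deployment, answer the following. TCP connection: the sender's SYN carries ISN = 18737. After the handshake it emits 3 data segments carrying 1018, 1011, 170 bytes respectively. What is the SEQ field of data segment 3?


The SYN occupies sequence number ISN = 18737, so the first data byte is ISN + 1 = 18738.
SEQ of data segment i = (ISN + 1) + sum of payload sizes of segments 1..i-1.
Segment 1: SEQ = 18738, payload = 1018 bytes
Segment 2: SEQ = 19756, payload = 1011 bytes
Segment 3: SEQ = 20767, payload = 170 bytes
SEQ of segment 3 = 18738 + 1018 + 1011 = 20767

20767


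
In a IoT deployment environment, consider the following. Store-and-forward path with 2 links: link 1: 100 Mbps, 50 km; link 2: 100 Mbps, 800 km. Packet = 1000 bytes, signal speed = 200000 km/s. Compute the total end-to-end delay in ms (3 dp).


Packet = 1000 bytes = 8000 bits. Store-and-forward: sum (t_trans + t_prop) per link.
Link 1: t_trans = 8000/(100*10^6) s = 0.0800 ms; t_prop = 50/200000 s = 0.2500 ms; subtotal = 0.3300 ms
Link 2: t_trans = 8000/(100*10^6) s = 0.0800 ms; t_prop = 800/200000 s = 4.0000 ms; subtotal = 4.0800 ms
End-to-end = 0.3300 + 4.0800 = 4.4100 ms -> 4.410 ms (3 dp)

4.410


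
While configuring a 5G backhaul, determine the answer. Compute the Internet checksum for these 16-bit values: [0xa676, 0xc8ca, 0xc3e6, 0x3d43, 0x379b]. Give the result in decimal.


Given words: [0xa676, 0xc8ca, 0xc3e6, 0x3d43, 0x379b]
Step 1: Sum all words
Raw sum = 42614 + 51402 + 50150 + 15683 + 14235 = 174084
Step 2: Fold carry: (43012 + 2) = 43014
One's complement = ~43014 & 0xFFFF = 22521

22521


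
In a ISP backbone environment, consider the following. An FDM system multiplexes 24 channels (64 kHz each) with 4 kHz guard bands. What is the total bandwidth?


Given: 24 channels, 64 kHz each, guard = 4 kHz
Channel bandwidth = 24 * 64 = 1536 kHz
Guard bands = 23 gaps * 4 kHz = 92 kHz
Total = 1536 + 92 = 1628 kHz

1628


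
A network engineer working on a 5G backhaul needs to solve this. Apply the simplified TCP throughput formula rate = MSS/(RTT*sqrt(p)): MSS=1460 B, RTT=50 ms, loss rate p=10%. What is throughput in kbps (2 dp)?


Given: MSS = 1460 bytes, RTT = 50 ms, loss = 10%
RTT in seconds = 50 / 1000 = 0.05
Loss rate = 10% = 0.1
sqrt(loss) = sqrt(0.1) = 0.316227766017
Throughput (bytes/s) = 1460 / (0.05 * 0.316227766017) = 92338.5077
Throughput (kbps) = 92338.5077 * 8 / 1000 = 738.708061 -> 738.71 kbps (2 dp)

738.71


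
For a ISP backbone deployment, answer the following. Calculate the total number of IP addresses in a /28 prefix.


Given: CIDR prefix /28
Host bits = 32 - 28 = 4
Total addresses = 2^4 = 16

16


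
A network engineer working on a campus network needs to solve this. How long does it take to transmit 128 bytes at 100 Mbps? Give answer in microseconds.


Given: packet = 128 bytes, bandwidth = 100 Mbps
Packet in bits = 128 * 8 = 1024 bits
Bandwidth = 100 * 10^6 = 100000000 bps
Time = 1024 / 100000000 seconds
Time in us = 1024 * 10^6 / 100000000 = 10.24

10.24


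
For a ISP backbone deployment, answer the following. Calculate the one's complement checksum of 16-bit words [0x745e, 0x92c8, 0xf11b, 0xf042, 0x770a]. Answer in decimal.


Given words: [0x745e, 0x92c8, 0xf11b, 0xf042, 0x770a]
Step 1: Sum all words
Raw sum = 29790 + 37576 + 61723 + 61506 + 30474 = 221069
Step 2: Fold carry: (24461 + 3) = 24464
One's complement = ~24464 & 0xFFFF = 41071

41071


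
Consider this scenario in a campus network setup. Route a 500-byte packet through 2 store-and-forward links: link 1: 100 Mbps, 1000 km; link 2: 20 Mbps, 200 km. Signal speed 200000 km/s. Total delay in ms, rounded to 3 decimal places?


Packet = 500 bytes = 4000 bits. Store-and-forward: sum (t_trans + t_prop) per link.
Link 1: t_trans = 4000/(100*10^6) s = 0.0400 ms; t_prop = 1000/200000 s = 5.0000 ms; subtotal = 5.0400 ms
Link 2: t_trans = 4000/(20*10^6) s = 0.2000 ms; t_prop = 200/200000 s = 1.0000 ms; subtotal = 1.2000 ms
End-to-end = 5.0400 + 1.2000 = 6.2400 ms -> 6.240 ms (3 dp)

6.240


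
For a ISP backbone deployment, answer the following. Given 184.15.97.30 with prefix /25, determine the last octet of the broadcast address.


Given: IP = 184.15.97.30, prefix = /25
Host bits = 32 - 25 = 7
Network last octet = 30 AND mask = 0
Host part size = 2^7 - 1 = 127
Broadcast last octet = 0 OR 127 = 127

127


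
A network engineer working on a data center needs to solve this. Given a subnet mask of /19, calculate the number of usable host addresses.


Given: subnet mask /19
Host bits = 32 - 19 = 13
Total addresses = 2^13 = 8192
Usable hosts = 8192 - 2 (network + broadcast) = 8190

8190


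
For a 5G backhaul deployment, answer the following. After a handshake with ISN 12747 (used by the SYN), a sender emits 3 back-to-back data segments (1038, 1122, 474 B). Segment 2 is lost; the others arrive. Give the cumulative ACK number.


SYN uses sequence number 12747; first data byte = ISN + 1 = 12748.
Segment 1: SEQ = 12748, len = 1038 B, covers [12748, 13785]
Segment 2: SEQ = 13786, len = 1122 B, covers [13786, 14907] [LOST]
Segment 3: SEQ = 14908, len = 474 B, covers [14908, 15381]
In-order data received: bytes [12748, 13785] (segments 1..1).
Segment 2 missing -> gap begins at byte 13786; later segments buffered out of order.
Cumulative ACK = next expected in-order byte = 12748 + 1038 = 13786

13786


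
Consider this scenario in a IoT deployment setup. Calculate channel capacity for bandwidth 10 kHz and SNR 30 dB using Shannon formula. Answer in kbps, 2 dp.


Given: B = 10 kHz, SNR = 30 dB
SNR linear = 10^(30/10) = 1000
1 + SNR = 1001
log2(1001) = 9.9672262588
C = 10 * 1000 * 9.9672262588 = 99672.2626 bps
C = 99.672263 kbps -> 99.67 kbps (2 dp)

99.67


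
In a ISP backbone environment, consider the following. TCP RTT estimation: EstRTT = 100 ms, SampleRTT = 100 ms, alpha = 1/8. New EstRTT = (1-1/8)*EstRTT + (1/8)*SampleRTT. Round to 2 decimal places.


Given: EstRTT = 100 ms, SampleRTT = 100 ms, alpha = 1/8
New EstRTT = (1 - alpha) * EstRTT + alpha * SampleRTT
(7/8) * 100 = 87.5
(1/8) * 100 = 12.5
New EstRTT = 87.5 + 12.5 = 100 ms -> 100.00 ms (2 dp)

100.00


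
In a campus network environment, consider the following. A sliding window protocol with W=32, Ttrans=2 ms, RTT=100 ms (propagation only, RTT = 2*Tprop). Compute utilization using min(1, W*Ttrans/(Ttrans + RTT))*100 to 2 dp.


Given: W = 32, Ttrans = 2 ms, RTT = 100 ms (= 2 * Tprop, Tprop = 50 ms)
Cycle time = Ttrans + RTT = 2 + 100 = 102 ms (first packet sent until its ACK returns)
W * Ttrans = 32 * 2 = 64 ms of sending per cycle
W * Ttrans / (Ttrans + RTT) = 64 / 102 = 0.627451
U = min(1, 0.627451) = 0.627451
U% = 62.75%

62.75


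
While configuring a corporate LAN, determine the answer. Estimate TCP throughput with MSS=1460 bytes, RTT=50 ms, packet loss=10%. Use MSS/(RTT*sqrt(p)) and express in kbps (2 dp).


Given: MSS = 1460 bytes, RTT = 50 ms, loss = 10%
RTT in seconds = 50 / 1000 = 0.05
Loss rate = 10% = 0.1
sqrt(loss) = sqrt(0.1) = 0.316227766017
Throughput (bytes/s) = 1460 / (0.05 * 0.316227766017) = 92338.5077
Throughput (kbps) = 92338.5077 * 8 / 1000 = 738.708061 -> 738.71 kbps (2 dp)

738.71


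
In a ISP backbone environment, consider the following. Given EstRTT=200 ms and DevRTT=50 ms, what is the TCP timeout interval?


Given: EstRTT = 200 ms, DevRTT = 50 ms
Timeout = EstRTT + 4 * DevRTT
4 * DevRTT = 4 * 50 = 200
Timeout = 200 + 200 = 400 ms

400


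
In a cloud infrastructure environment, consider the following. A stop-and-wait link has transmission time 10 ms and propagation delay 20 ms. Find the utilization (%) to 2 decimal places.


Given: Ttrans = 10 ms, Tprop = 20 ms
RTT = 2 * Tprop = 2 * 20 = 40 ms
U = Ttrans / (Ttrans + RTT)
U = 10 / (10 + 40)
U = 10 / 50 = 0.2
U% = 20.00%

20.00


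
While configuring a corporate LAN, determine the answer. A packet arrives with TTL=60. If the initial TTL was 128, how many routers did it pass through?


Given: initial TTL = 128, received TTL = 60
Hops = initial TTL - received TTL
Hops = 128 - 60 = 68

68


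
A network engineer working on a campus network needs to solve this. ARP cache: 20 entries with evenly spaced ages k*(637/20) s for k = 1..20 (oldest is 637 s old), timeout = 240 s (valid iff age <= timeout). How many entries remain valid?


Ages are k * 637/20 s for k = 1..20 (spacing = 31.8500 s).
Entry k is valid iff k * 637/20 <= 240 iff k <= 20 * 240 / 637 = 7.5353
n_valid = floor(7.5353) = 7
(n_stale = 20 - 7 = 13)

7


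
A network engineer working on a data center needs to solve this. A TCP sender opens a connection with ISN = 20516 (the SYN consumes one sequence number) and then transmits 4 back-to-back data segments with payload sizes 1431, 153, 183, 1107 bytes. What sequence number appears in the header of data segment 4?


The SYN occupies sequence number ISN = 20516, so the first data byte is ISN + 1 = 20517.
SEQ of data segment i = (ISN + 1) + sum of payload sizes of segments 1..i-1.
Segment 1: SEQ = 20517, payload = 1431 bytes
Segment 2: SEQ = 21948, payload = 153 bytes
Segment 3: SEQ = 22101, payload = 183 bytes
Segment 4: SEQ = 22284, payload = 1107 bytes
SEQ of segment 4 = 20517 + 1431 + 153 + 183 = 22284

22284


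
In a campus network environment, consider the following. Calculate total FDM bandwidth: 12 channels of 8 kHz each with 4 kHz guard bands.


Given: 12 channels, 8 kHz each, guard = 4 kHz
Channel bandwidth = 12 * 8 = 96 kHz
Guard bands = 11 gaps * 4 kHz = 44 kHz
Total = 96 + 44 = 140 kHz

140


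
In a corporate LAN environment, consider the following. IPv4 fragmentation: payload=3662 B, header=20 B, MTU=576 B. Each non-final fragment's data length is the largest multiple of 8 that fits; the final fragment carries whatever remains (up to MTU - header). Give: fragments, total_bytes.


Max data per non-final fragment = floor((MTU - header)/8)*8 = floor((576 - 20)/8)*8 = floor(556/8)*8 = 552 B
Final fragment needs no 8-byte alignment: it can carry up to MTU - header = 556 B
Non-final fragments needed = ceil((payload - 556) / 552) = ceil(3106/552) = ceil(5.6268) = 6
Number of fragments = 6 + 1 = 7
Fragment sizes (data): 6 * 552 B + 350 B (last, 350 <= 556 OK)
Total bytes sent = payload + n_frags * header = 3662 + 7*20 = 3662 + 140 = 3802 B

7, 3802


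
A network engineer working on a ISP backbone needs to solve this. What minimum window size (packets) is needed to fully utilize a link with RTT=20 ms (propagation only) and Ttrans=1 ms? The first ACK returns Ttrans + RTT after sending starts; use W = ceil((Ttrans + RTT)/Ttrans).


Given: Ttrans = 1 ms, RTT = 20 ms (= 2 * Tprop, Tprop = 10 ms)
Time until first ACK returns = Ttrans + RTT = 1 + 20 = 21 ms
Need W * Ttrans >= Ttrans + RTT  ->  W >= (Ttrans + RTT) / Ttrans
(Ttrans + RTT) / Ttrans = 21 / 1 = 21
W_min = ceil(21) = 21

21


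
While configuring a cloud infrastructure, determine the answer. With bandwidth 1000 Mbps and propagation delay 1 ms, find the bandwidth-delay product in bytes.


Given: bandwidth = 1000 Mbps, delay = 1 ms
BDP in bits = 1000 * 10^6 * 1 / 1000
BDP in bits = 1000000
BDP in bytes = 1000000 / 8 = 125000

125000


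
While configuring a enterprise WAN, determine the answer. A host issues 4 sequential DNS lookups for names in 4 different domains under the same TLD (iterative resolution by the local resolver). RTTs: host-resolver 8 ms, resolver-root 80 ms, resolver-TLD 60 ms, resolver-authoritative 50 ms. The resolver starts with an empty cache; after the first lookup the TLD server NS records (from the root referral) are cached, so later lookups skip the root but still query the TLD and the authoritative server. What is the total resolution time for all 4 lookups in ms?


Lookup 1 (cold cache): local + root + TLD + auth = 8 + 80 + 60 + 50 = 198 ms
Lookups 2..4 (TLD NS cached -> skip root; new domain -> still ask TLD and auth): local + TLD + auth = 8 + 60 + 50 = 118 ms each
Remaining 3 lookups: 3 * 118 = 354 ms
Total = 198 + 354 = 552 ms

552


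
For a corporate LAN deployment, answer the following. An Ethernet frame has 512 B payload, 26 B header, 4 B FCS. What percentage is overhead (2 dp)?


Given: payload = 512 B, header = 26 B, trailer = 4 B
Overhead bytes = header + trailer = 26 + 4 = 30
Total frame = payload + overhead = 512 + 30 = 542
Overhead % = 30 / 542 * 100 = 5.5351% -> 5.54% (2 dp)

5.54


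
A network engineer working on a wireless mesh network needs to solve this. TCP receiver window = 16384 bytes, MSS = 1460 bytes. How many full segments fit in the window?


Given: RWND = 16384 bytes, MSS = 1460 bytes
Full segments = floor(RWND / MSS)
Full segments = floor(16384 / 1460)
Full segments = floor(11.2219) = 11

11


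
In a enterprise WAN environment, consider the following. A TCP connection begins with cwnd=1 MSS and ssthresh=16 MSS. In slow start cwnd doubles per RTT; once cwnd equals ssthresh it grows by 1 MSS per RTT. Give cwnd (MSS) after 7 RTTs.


RTT 0: cwnd = 1 MSS (initial)
RTT 1: cwnd = 2 MSS (slow start, doubled)
RTT 2: cwnd = 4 MSS (slow start, doubled)
RTT 3: cwnd = 8 MSS (slow start, doubled)
RTT 4: cwnd = 16 MSS (slow start, doubled)
RTT 5: cwnd = 17 MSS (congestion avoidance, +1)
RTT 6: cwnd = 18 MSS (congestion avoidance, +1)
RTT 7: cwnd = 19 MSS (congestion avoidance, +1)

19
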